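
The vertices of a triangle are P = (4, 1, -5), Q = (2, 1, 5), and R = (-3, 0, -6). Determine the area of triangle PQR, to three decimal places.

PQ = (-2, 0, 10),  PR = (-7, -1, -1)
i: 0·(-1) - 10·(-1) = 0 - (-10) = 10
j: 10·(-7) - (-2)·(-1) = -70 - 2 = -72
k: (-2)·(-1) - 0·(-7) = 2 - 0 = 2
PQ × PR = (10, -72, 2)
|PQ × PR| = √5288 ≈ 72.7186
area = ½ · 72.7186 ≈ 36.359

36.359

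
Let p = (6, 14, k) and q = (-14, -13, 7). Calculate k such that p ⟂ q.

38

p · q = 6·(-14) + 14·(-13) + k·7 = -266 + 7k
Set equal to 0: 7k = 266, so k = 38.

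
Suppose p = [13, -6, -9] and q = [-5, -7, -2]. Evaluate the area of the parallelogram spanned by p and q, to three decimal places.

149.275

i: (-6)·(-2) - (-9)·(-7) = 12 - 63 = -51
j: (-9)·(-5) - 13·(-2) = 45 - (-26) = 71
k: 13·(-7) - (-6)·(-5) = -91 - 30 = -121
p × q = (-51, 71, -121)
|p × q| = √((-51)² + 71² + (-121)²) = √22283 ≈ 149.2749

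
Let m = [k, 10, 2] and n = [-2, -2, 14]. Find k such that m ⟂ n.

m · n = k·(-2) + 10·(-2) + 2·14 = 8 - 2k
Set equal to 0: -2k = -8, so k = 4.

4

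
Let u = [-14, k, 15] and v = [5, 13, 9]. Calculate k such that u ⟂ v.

u · v = (-14)·5 + k·13 + 15·9 = 65 + 13k
Set equal to 0: 13k = -65, so k = -5.

-5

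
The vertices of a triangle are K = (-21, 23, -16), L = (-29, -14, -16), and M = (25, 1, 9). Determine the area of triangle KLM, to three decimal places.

1051.488

KL = (-8, -37, 0),  KM = (46, -22, 25)
i: (-37)·25 - 0·(-22) = -925 - 0 = -925
j: 0·46 - (-8)·25 = 0 - (-200) = 200
k: (-8)·(-22) - (-37)·46 = 176 - (-1702) = 1878
KL × KM = (-925, 200, 1878)
|KL × KM| = √4422509 ≈ 2102.9762
area = ½ · 2102.9762 ≈ 1051.488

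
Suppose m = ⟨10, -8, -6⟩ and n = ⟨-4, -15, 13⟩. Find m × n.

i: (-8)·13 - (-6)·(-15) = -104 - 90 = -194
j: (-6)·(-4) - 10·13 = 24 - 130 = -106
k: 10·(-15) - (-8)·(-4) = -150 - 32 = -182
m × n = (-194, -106, -182)

(-194, -106, -182)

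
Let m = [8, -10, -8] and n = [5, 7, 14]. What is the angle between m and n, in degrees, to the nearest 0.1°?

124.9

m · n = 8·5 + (-10)·7 + (-8)·14 = 40 - 70 - 112 = -142
|m|² = 64 + 100 + 64 = 228,  |m| = √228 ≈ 15.099669
|n|² = 25 + 49 + 196 = 270,  |n| = √270 ≈ 16.431677
cos θ = -142 / (15.099669 · 16.431677) ≈ -0.57232
θ = arccos(-0.57232) ≈ 124.9°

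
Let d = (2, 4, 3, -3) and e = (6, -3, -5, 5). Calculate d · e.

-30

d · e = 2·6 + 4·(-3) + 3·(-5) + (-3)·5 = 12 - 12 - 15 - 15 = -30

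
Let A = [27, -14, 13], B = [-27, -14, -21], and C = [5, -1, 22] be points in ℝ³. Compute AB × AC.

AB = (-54, 0, -34)
AC = (-22, 13, 9)
i: 0·9 - (-34)·13 = 0 - (-442) = 442
j: (-34)·(-22) - (-54)·9 = 748 - (-486) = 1234
k: (-54)·13 - 0·(-22) = -702 - 0 = -702
AB × AC = (442, 1234, -702)

(442, 1234, -702)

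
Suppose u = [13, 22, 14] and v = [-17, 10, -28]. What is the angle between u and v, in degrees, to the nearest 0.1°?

113.2

u · v = 13·(-17) + 22·10 + 14·(-28) = -221 + 220 - 392 = -393
|u|² = 169 + 484 + 196 = 849,  |u| = √849 ≈ 29.137605
|v|² = 289 + 100 + 784 = 1173,  |v| = √1173 ≈ 34.249088
cos θ = -393 / (29.137605 · 34.249088) ≈ -0.39381
θ = arccos(-0.39381) ≈ 113.2°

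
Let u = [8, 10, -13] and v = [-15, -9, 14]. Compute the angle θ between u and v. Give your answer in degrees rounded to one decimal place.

u · v = 8·(-15) + 10·(-9) + (-13)·14 = -120 - 90 - 182 = -392
|u|² = 64 + 100 + 169 = 333,  |u| = √333 ≈ 18.248288
|v|² = 225 + 81 + 196 = 502,  |v| = √502 ≈ 22.405357
cos θ = -392 / (18.248288 · 22.405357) ≈ -0.95876
θ = arccos(-0.95876) ≈ 163.5°

163.5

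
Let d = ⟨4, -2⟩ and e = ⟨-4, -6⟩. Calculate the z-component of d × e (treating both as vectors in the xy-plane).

-32

4·(-6) - (-2)·(-4) = -24 - 8 = -32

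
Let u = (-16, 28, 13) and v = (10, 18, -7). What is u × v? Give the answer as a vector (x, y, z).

(-430, 18, -568)

i: 28·(-7) - 13·18 = -196 - 234 = -430
j: 13·10 - (-16)·(-7) = 130 - 112 = 18
k: (-16)·18 - 28·10 = -288 - 280 = -568
u × v = (-430, 18, -568)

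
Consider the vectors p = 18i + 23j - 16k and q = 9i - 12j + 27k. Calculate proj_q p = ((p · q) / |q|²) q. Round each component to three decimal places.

p · q = 18·9 + 23·(-12) + (-16)·27 = 162 - 276 - 432 = -546
|q|² = 81 + 144 + 729 = 954
proj_q p = (-546/954) · (9, -12, 27) ≈ (-5.151, 6.868, -15.453)

(-5.151, 6.868, -15.453)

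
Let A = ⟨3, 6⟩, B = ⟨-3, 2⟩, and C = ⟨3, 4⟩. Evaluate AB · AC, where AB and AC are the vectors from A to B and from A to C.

8

AB = B − A = (-6, -4)
AC = C − A = (0, -2)
AB · AC = (-6)·0 + (-4)·(-2) = 0 + 8 = 8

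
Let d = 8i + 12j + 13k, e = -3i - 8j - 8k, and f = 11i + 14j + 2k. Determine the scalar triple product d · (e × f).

e × f:
i: (-8)·2 - (-8)·14 = -16 - (-112) = 96
j: (-8)·11 - (-3)·2 = -88 - (-6) = -82
k: (-3)·14 - (-8)·11 = -42 - (-88) = 46
e × f = (96, -82, 46)
d · (e × f) = 8·96 + 12·(-82) + 13·46 = 768 - 984 + 598 = 382

382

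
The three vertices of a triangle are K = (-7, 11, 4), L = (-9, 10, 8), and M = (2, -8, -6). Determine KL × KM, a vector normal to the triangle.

KL = (-2, -1, 4)
KM = (9, -19, -10)
i: (-1)·(-10) - 4·(-19) = 10 - (-76) = 86
j: 4·9 - (-2)·(-10) = 36 - 20 = 16
k: (-2)·(-19) - (-1)·9 = 38 - (-9) = 47
KL × KM = (86, 16, 47)

(86, 16, 47)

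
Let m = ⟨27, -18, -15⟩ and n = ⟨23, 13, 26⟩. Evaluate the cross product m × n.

i: (-18)·26 - (-15)·13 = -468 - (-195) = -273
j: (-15)·23 - 27·26 = -345 - 702 = -1047
k: 27·13 - (-18)·23 = 351 - (-414) = 765
m × n = (-273, -1047, 765)

(-273, -1047, 765)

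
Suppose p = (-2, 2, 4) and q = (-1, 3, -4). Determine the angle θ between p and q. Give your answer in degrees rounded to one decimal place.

p · q = (-2)·(-1) + 2·3 + 4·(-4) = 2 + 6 - 16 = -8
|p|² = 4 + 4 + 16 = 24,  |p| = √24 ≈ 4.898979
|q|² = 1 + 9 + 16 = 26,  |q| = √26 ≈ 5.099020
cos θ = -8 / (4.898979 · 5.099020) ≈ -0.32026
θ = arccos(-0.32026) ≈ 108.7°

108.7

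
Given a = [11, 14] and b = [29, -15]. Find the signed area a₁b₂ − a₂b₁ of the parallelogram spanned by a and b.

-571

11·(-15) - 14·29 = -165 - 406 = -571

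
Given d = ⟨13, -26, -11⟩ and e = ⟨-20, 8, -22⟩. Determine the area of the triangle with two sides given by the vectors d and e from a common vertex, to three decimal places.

464.944

i: (-26)·(-22) - (-11)·8 = 572 - (-88) = 660
j: (-11)·(-20) - 13·(-22) = 220 - (-286) = 506
k: 13·8 - (-26)·(-20) = 104 - 520 = -416
d × e = (660, 506, -416)
|d × e| = √(660² + 506² + (-416)²) = √864692 ≈ 929.8882
area = ½ · 929.8882 ≈ 464.944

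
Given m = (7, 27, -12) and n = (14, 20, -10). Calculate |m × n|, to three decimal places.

i: 27·(-10) - (-12)·20 = -270 - (-240) = -30
j: (-12)·14 - 7·(-10) = -168 - (-70) = -98
k: 7·20 - 27·14 = 140 - 378 = -238
m × n = (-30, -98, -238)
|m × n| = √((-30)² + (-98)² + (-238)²) = √67148 ≈ 259.1293

259.129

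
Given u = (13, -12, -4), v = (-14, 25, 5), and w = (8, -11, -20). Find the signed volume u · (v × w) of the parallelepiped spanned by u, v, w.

-2721

v × w:
i: 25·(-20) - 5·(-11) = -500 - (-55) = -445
j: 5·8 - (-14)·(-20) = 40 - 280 = -240
k: (-14)·(-11) - 25·8 = 154 - 200 = -46
v × w = (-445, -240, -46)
u · (v × w) = 13·(-445) + (-12)·(-240) + (-4)·(-46) = -5785 + 2880 + 184 = -2721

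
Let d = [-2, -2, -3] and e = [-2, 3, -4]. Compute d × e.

i: (-2)·(-4) - (-3)·3 = 8 - (-9) = 17
j: (-3)·(-2) - (-2)·(-4) = 6 - 8 = -2
k: (-2)·3 - (-2)·(-2) = -6 - 4 = -10
d × e = (17, -2, -10)

(17, -2, -10)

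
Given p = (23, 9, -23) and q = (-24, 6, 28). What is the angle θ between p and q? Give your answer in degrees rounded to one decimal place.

p · q = 23·(-24) + 9·6 + (-23)·28 = -552 + 54 - 644 = -1142
|p|² = 529 + 81 + 529 = 1139,  |p| = √1139 ≈ 33.749074
|q|² = 576 + 36 + 784 = 1396,  |q| = √1396 ≈ 37.363083
cos θ = -1142 / (33.749074 · 37.363083) ≈ -0.90565
θ = arccos(-0.90565) ≈ 154.9°

154.9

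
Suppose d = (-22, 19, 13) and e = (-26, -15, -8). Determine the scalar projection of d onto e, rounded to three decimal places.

5.891

d · e = (-22)·(-26) + 19·(-15) + 13·(-8) = 572 - 285 - 104 = 183
|e| = √(676 + 225 + 64) = √965 ≈ 31.0644
comp_e d = 183 / √965 ≈ 5.891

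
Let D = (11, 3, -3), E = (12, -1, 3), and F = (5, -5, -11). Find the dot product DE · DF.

DE = E − D = (1, -4, 6)
DF = F − D = (-6, -8, -8)
DE · DF = 1·(-6) + (-4)·(-8) + 6·(-8) = -6 + 32 - 48 = -22

-22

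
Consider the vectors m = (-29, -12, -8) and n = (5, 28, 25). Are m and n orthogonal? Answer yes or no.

m · n = (-29)·5 + (-12)·28 + (-8)·25 = -145 - 336 - 200 = -681
Nonzero, so the vectors are not orthogonal.

no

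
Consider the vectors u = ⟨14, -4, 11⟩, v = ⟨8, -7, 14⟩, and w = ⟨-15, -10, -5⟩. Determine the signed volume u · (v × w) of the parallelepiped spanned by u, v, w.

1095

v × w:
i: (-7)·(-5) - 14·(-10) = 35 - (-140) = 175
j: 14·(-15) - 8·(-5) = -210 - (-40) = -170
k: 8·(-10) - (-7)·(-15) = -80 - 105 = -185
v × w = (175, -170, -185)
u · (v × w) = 14·175 + (-4)·(-170) + 11·(-185) = 2450 + 680 - 2035 = 1095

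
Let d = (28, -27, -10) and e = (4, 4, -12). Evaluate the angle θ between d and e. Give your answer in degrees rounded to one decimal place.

d · e = 28·4 + (-27)·4 + (-10)·(-12) = 112 - 108 + 120 = 124
|d|² = 784 + 729 + 100 = 1613,  |d| = √1613 ≈ 40.162171
|e|² = 16 + 16 + 144 = 176,  |e| = √176 ≈ 13.266499
cos θ = 124 / (40.162171 · 13.266499) ≈ 0.23273
θ = arccos(0.23273) ≈ 76.5°

76.5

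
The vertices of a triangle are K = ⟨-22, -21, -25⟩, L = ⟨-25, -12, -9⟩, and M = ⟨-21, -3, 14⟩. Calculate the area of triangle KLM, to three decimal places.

80.042

KL = (-3, 9, 16),  KM = (1, 18, 39)
i: 9·39 - 16·18 = 351 - 288 = 63
j: 16·1 - (-3)·39 = 16 - (-117) = 133
k: (-3)·18 - 9·1 = -54 - 9 = -63
KL × KM = (63, 133, -63)
|KL × KM| = √25627 ≈ 160.0844
area = ½ · 160.0844 ≈ 80.042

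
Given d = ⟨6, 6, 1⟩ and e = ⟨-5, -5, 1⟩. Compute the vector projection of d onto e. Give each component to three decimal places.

d · e = 6·(-5) + 6·(-5) + 1·1 = -30 - 30 + 1 = -59
|e|² = 25 + 25 + 1 = 51
proj_e d = (-59/51) · (-5, -5, 1) ≈ (5.784, 5.784, -1.157)

(5.784, 5.784, -1.157)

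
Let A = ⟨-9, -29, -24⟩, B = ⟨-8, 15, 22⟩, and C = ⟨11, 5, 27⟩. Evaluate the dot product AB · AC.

3862

AB = B − A = (1, 44, 46)
AC = C − A = (20, 34, 51)
AB · AC = 1·20 + 44·34 + 46·51 = 20 + 1496 + 2346 = 3862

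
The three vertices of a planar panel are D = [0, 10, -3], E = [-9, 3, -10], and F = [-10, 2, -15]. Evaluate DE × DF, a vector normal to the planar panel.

(28, -38, 2)

DE = (-9, -7, -7)
DF = (-10, -8, -12)
i: (-7)·(-12) - (-7)·(-8) = 84 - 56 = 28
j: (-7)·(-10) - (-9)·(-12) = 70 - 108 = -38
k: (-9)·(-8) - (-7)·(-10) = 72 - 70 = 2
DE × DF = (28, -38, 2)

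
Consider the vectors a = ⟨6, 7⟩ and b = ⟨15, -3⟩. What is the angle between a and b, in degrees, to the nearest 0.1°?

60.7

a · b = 6·15 + 7·(-3) = 90 - 21 = 69
|a|² = 36 + 49 = 85,  |a| = √85 ≈ 9.219544
|b|² = 225 + 9 = 234,  |b| = √234 ≈ 15.297059
cos θ = 69 / (9.219544 · 15.297059) ≈ 0.48925
θ = arccos(0.48925) ≈ 60.7°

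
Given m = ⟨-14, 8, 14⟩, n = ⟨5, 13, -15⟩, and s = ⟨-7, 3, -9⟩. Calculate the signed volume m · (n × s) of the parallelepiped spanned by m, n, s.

3692

n × s:
i: 13·(-9) - (-15)·3 = -117 - (-45) = -72
j: (-15)·(-7) - 5·(-9) = 105 - (-45) = 150
k: 5·3 - 13·(-7) = 15 - (-91) = 106
n × s = (-72, 150, 106)
m · (n × s) = (-14)·(-72) + 8·150 + 14·106 = 1008 + 1200 + 1484 = 3692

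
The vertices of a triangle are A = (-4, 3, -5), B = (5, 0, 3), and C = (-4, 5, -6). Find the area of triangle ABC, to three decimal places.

11.979

AB = (9, -3, 8),  AC = (0, 2, -1)
i: (-3)·(-1) - 8·2 = 3 - 16 = -13
j: 8·0 - 9·(-1) = 0 - (-9) = 9
k: 9·2 - (-3)·0 = 18 - 0 = 18
AB × AC = (-13, 9, 18)
|AB × AC| = √574 ≈ 23.9583
area = ½ · 23.9583 ≈ 11.979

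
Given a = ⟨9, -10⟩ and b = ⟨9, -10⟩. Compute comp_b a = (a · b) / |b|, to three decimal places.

13.454

a · b = 9·9 + (-10)·(-10) = 81 + 100 = 181
|b| = √(81 + 100) = √181 ≈ 13.4536
comp_b a = 181 / √181 ≈ 13.454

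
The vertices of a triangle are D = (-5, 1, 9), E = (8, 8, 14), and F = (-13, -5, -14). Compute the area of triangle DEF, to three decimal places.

145.539

DE = (13, 7, 5),  DF = (-8, -6, -23)
i: 7·(-23) - 5·(-6) = -161 - (-30) = -131
j: 5·(-8) - 13·(-23) = -40 - (-299) = 259
k: 13·(-6) - 7·(-8) = -78 - (-56) = -22
DE × DF = (-131, 259, -22)
|DE × DF| = √84726 ≈ 291.0773
area = ½ · 291.0773 ≈ 145.539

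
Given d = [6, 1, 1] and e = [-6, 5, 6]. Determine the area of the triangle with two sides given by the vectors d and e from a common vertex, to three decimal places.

27.663

i: 1·6 - 1·5 = 6 - 5 = 1
j: 1·(-6) - 6·6 = -6 - 36 = -42
k: 6·5 - 1·(-6) = 30 - (-6) = 36
d × e = (1, -42, 36)
|d × e| = √(1² + (-42)² + 36²) = √3061 ≈ 55.3263
area = ½ · 55.3263 ≈ 27.663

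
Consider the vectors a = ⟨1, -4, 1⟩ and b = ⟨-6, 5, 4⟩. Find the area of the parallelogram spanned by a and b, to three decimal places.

i: (-4)·4 - 1·5 = -16 - 5 = -21
j: 1·(-6) - 1·4 = -6 - 4 = -10
k: 1·5 - (-4)·(-6) = 5 - 24 = -19
a × b = (-21, -10, -19)
|a × b| = √((-21)² + (-10)² + (-19)²) = √902 ≈ 30.0333

30.033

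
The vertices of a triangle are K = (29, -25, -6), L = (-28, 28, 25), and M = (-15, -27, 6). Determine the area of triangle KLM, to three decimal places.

1316.484

KL = (-57, 53, 31),  KM = (-44, -2, 12)
i: 53·12 - 31·(-2) = 636 - (-62) = 698
j: 31·(-44) - (-57)·12 = -1364 - (-684) = -680
k: (-57)·(-2) - 53·(-44) = 114 - (-2332) = 2446
KL × KM = (698, -680, 2446)
|KL × KM| = √6932520 ≈ 2632.9679
area = ½ · 2632.9679 ≈ 1316.484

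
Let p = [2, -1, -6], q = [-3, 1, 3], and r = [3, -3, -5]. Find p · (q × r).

q × r:
i: 1·(-5) - 3·(-3) = -5 - (-9) = 4
j: 3·3 - (-3)·(-5) = 9 - 15 = -6
k: (-3)·(-3) - 1·3 = 9 - 3 = 6
q × r = (4, -6, 6)
p · (q × r) = 2·4 + (-1)·(-6) + (-6)·6 = 8 + 6 - 36 = -22

-22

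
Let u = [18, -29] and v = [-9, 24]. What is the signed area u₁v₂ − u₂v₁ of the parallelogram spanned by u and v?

171

18·24 - (-29)·(-9) = 432 - 261 = 171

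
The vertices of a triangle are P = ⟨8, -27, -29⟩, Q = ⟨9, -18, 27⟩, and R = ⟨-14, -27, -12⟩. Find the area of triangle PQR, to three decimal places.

636.909

PQ = (1, 9, 56),  PR = (-22, 0, 17)
i: 9·17 - 56·0 = 153 - 0 = 153
j: 56·(-22) - 1·17 = -1232 - 17 = -1249
k: 1·0 - 9·(-22) = 0 - (-198) = 198
PQ × PR = (153, -1249, 198)
|PQ × PR| = √1622614 ≈ 1273.8187
area = ½ · 1273.8187 ≈ 636.909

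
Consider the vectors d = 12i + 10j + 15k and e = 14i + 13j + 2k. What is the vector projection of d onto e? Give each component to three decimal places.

(12.444, 11.556, 1.778)

d · e = 12·14 + 10·13 + 15·2 = 168 + 130 + 30 = 328
|e|² = 196 + 169 + 4 = 369
proj_e d = (328/369) · (14, 13, 2) ≈ (12.444, 11.556, 1.778)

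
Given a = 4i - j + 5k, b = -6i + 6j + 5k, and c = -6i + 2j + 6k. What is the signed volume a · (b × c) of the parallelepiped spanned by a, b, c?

218

b × c:
i: 6·6 - 5·2 = 36 - 10 = 26
j: 5·(-6) - (-6)·6 = -30 - (-36) = 6
k: (-6)·2 - 6·(-6) = -12 - (-36) = 24
b × c = (26, 6, 24)
a · (b × c) = 4·26 + (-1)·6 + 5·24 = 104 - 6 + 120 = 218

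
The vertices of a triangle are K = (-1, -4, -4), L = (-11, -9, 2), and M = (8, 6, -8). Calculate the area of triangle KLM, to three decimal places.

34.717

KL = (-10, -5, 6),  KM = (9, 10, -4)
i: (-5)·(-4) - 6·10 = 20 - 60 = -40
j: 6·9 - (-10)·(-4) = 54 - 40 = 14
k: (-10)·10 - (-5)·9 = -100 - (-45) = -55
KL × KM = (-40, 14, -55)
|KL × KM| = √4821 ≈ 69.4334
area = ½ · 69.4334 ≈ 34.717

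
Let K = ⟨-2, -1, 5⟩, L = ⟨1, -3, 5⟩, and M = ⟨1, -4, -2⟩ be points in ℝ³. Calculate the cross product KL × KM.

(14, 21, -3)

KL = (3, -2, 0)
KM = (3, -3, -7)
i: (-2)·(-7) - 0·(-3) = 14 - 0 = 14
j: 0·3 - 3·(-7) = 0 - (-21) = 21
k: 3·(-3) - (-2)·3 = -9 - (-6) = -3
KL × KM = (14, 21, -3)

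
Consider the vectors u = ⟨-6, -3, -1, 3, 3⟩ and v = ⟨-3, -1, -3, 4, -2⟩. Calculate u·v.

u · v = (-6)·(-3) + (-3)·(-1) + (-1)·(-3) + 3·4 + 3·(-2) = 18 + 3 + 3 + 12 - 6 = 30

30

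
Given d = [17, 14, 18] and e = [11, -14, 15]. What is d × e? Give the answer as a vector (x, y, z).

i: 14·15 - 18·(-14) = 210 - (-252) = 462
j: 18·11 - 17·15 = 198 - 255 = -57
k: 17·(-14) - 14·11 = -238 - 154 = -392
d × e = (462, -57, -392)

(462, -57, -392)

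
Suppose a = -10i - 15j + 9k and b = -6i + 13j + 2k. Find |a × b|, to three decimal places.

266.768

i: (-15)·2 - 9·13 = -30 - 117 = -147
j: 9·(-6) - (-10)·2 = -54 - (-20) = -34
k: (-10)·13 - (-15)·(-6) = -130 - 90 = -220
a × b = (-147, -34, -220)
|a × b| = √((-147)² + (-34)² + (-220)²) = √71165 ≈ 266.7677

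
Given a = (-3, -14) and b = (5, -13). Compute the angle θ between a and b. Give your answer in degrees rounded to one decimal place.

a · b = (-3)·5 + (-14)·(-13) = -15 + 182 = 167
|a|² = 9 + 196 = 205,  |a| = √205 ≈ 14.317821
|b|² = 25 + 169 = 194,  |b| = √194 ≈ 13.928388
cos θ = 167 / (14.317821 · 13.928388) ≈ 0.83741
θ = arccos(0.83741) ≈ 33.1°

33.1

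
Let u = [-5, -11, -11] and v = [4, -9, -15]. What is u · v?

244

u · v = (-5)·4 + (-11)·(-9) + (-11)·(-15) = -20 + 99 + 165 = 244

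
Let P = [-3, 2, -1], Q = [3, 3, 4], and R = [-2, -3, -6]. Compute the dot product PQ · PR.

-24

PQ = Q − P = (6, 1, 5)
PR = R − P = (1, -5, -5)
PQ · PR = 6·1 + 1·(-5) + 5·(-5) = 6 - 5 - 25 = -24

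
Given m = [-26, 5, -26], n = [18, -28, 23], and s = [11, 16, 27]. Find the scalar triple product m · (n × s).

12563

n × s:
i: (-28)·27 - 23·16 = -756 - 368 = -1124
j: 23·11 - 18·27 = 253 - 486 = -233
k: 18·16 - (-28)·11 = 288 - (-308) = 596
n × s = (-1124, -233, 596)
m · (n × s) = (-26)·(-1124) + 5·(-233) + (-26)·596 = 29224 - 1165 - 15496 = 12563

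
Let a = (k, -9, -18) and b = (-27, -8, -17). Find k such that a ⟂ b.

a · b = k·(-27) + (-9)·(-8) + (-18)·(-17) = 378 - 27k
Set equal to 0: -27k = -378, so k = 14.

14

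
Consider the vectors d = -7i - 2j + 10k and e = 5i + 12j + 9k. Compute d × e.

(-138, 113, -74)

i: (-2)·9 - 10·12 = -18 - 120 = -138
j: 10·5 - (-7)·9 = 50 - (-63) = 113
k: (-7)·12 - (-2)·5 = -84 - (-10) = -74
d × e = (-138, 113, -74)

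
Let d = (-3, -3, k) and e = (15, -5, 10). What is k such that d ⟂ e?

d · e = (-3)·15 + (-3)·(-5) + k·10 = -30 + 10k
Set equal to 0: 10k = 30, so k = 3.

3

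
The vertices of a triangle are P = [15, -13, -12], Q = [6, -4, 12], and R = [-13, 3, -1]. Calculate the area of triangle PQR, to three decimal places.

324.507

PQ = (-9, 9, 24),  PR = (-28, 16, 11)
i: 9·11 - 24·16 = 99 - 384 = -285
j: 24·(-28) - (-9)·11 = -672 - (-99) = -573
k: (-9)·16 - 9·(-28) = -144 - (-252) = 108
PQ × PR = (-285, -573, 108)
|PQ × PR| = √421218 ≈ 649.0131
area = ½ · 649.0131 ≈ 324.507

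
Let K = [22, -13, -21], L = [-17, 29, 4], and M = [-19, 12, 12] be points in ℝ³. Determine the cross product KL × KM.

(761, 262, 747)

KL = (-39, 42, 25)
KM = (-41, 25, 33)
i: 42·33 - 25·25 = 1386 - 625 = 761
j: 25·(-41) - (-39)·33 = -1025 - (-1287) = 262
k: (-39)·25 - 42·(-41) = -975 - (-1722) = 747
KL × KM = (761, 262, 747)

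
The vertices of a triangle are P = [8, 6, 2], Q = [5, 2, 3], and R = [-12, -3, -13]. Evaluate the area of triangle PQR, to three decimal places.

PQ = (-3, -4, 1),  PR = (-20, -9, -15)
i: (-4)·(-15) - 1·(-9) = 60 - (-9) = 69
j: 1·(-20) - (-3)·(-15) = -20 - 45 = -65
k: (-3)·(-9) - (-4)·(-20) = 27 - 80 = -53
PQ × PR = (69, -65, -53)
|PQ × PR| = √11795 ≈ 108.6048
area = ½ · 108.6048 ≈ 54.302

54.302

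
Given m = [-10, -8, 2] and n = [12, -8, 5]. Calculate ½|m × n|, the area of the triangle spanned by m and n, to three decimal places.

i: (-8)·5 - 2·(-8) = -40 - (-16) = -24
j: 2·12 - (-10)·5 = 24 - (-50) = 74
k: (-10)·(-8) - (-8)·12 = 80 - (-96) = 176
m × n = (-24, 74, 176)
|m × n| = √((-24)² + 74² + 176²) = √37028 ≈ 192.4266
area = ½ · 192.4266 ≈ 96.213

96.213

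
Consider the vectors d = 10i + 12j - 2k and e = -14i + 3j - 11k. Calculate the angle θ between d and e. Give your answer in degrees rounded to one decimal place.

d · e = 10·(-14) + 12·3 + (-2)·(-11) = -140 + 36 + 22 = -82
|d|² = 100 + 144 + 4 = 248,  |d| = √248 ≈ 15.748016
|e|² = 196 + 9 + 121 = 326,  |e| = √326 ≈ 18.055470
cos θ = -82 / (15.748016 · 18.055470) ≈ -0.28839
θ = arccos(-0.28839) ≈ 106.8°

106.8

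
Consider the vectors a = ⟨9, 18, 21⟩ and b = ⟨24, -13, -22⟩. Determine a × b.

i: 18·(-22) - 21·(-13) = -396 - (-273) = -123
j: 21·24 - 9·(-22) = 504 - (-198) = 702
k: 9·(-13) - 18·24 = -117 - 432 = -549
a × b = (-123, 702, -549)

(-123, 702, -549)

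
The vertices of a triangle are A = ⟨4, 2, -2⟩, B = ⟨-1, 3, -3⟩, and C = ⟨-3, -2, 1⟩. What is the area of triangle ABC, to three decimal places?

AB = (-5, 1, -1),  AC = (-7, -4, 3)
i: 1·3 - (-1)·(-4) = 3 - 4 = -1
j: (-1)·(-7) - (-5)·3 = 7 - (-15) = 22
k: (-5)·(-4) - 1·(-7) = 20 - (-7) = 27
AB × AC = (-1, 22, 27)
|AB × AC| = √1214 ≈ 34.8425
area = ½ · 34.8425 ≈ 17.421

17.421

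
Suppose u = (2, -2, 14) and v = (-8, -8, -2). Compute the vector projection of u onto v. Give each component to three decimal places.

(1.697, 1.697, 0.424)

u · v = 2·(-8) + (-2)·(-8) + 14·(-2) = -16 + 16 - 28 = -28
|v|² = 64 + 64 + 4 = 132
proj_v u = (-28/132) · (-8, -8, -2) ≈ (1.697, 1.697, 0.424)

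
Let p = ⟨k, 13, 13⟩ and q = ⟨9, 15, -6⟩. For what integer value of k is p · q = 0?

p · q = k·9 + 13·15 + 13·(-6) = 117 + 9k
Set equal to 0: 9k = -117, so k = -13.

-13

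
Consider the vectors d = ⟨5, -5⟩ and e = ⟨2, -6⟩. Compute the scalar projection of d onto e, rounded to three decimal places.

d · e = 5·2 + (-5)·(-6) = 10 + 30 = 40
|e| = √(4 + 36) = √40 ≈ 6.3246
comp_e d = 40 / √40 ≈ 6.325

6.325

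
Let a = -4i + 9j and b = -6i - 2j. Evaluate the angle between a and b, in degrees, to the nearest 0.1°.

a · b = (-4)·(-6) + 9·(-2) = 24 - 18 = 6
|a|² = 16 + 81 = 97,  |a| = √97 ≈ 9.848858
|b|² = 36 + 4 = 40,  |b| = √40 ≈ 6.324555
cos θ = 6 / (9.848858 · 6.324555) ≈ 0.09632
θ = arccos(0.09632) ≈ 84.5°

84.5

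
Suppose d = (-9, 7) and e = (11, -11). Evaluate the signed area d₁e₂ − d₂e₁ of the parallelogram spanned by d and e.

(-9)·(-11) - 7·11 = 99 - 77 = 22

22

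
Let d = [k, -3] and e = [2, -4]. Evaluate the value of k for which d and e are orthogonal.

-6

d · e = k·2 + (-3)·(-4) = 12 + 2k
Set equal to 0: 2k = -12, so k = -6.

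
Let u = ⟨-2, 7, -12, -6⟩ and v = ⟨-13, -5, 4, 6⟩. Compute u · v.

-93

u · v = (-2)·(-13) + 7·(-5) + (-12)·4 + (-6)·6 = 26 - 35 - 48 - 36 = -93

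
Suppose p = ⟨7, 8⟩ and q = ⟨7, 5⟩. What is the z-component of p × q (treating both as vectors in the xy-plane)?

7·5 - 8·7 = 35 - 56 = -21

-21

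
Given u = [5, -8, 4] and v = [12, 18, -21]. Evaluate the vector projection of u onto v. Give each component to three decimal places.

(-2.218, -3.327, 3.881)

u · v = 5·12 + (-8)·18 + 4·(-21) = 60 - 144 - 84 = -168
|v|² = 144 + 324 + 441 = 909
proj_v u = (-168/909) · (12, 18, -21) ≈ (-2.218, -3.327, 3.881)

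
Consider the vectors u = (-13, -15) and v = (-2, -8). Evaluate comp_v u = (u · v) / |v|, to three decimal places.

u · v = (-13)·(-2) + (-15)·(-8) = 26 + 120 = 146
|v| = √(4 + 64) = √68 ≈ 8.2462
comp_v u = 146 / √68 ≈ 17.705

17.705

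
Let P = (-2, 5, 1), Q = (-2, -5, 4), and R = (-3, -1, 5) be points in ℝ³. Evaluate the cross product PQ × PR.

(-22, -3, -10)

PQ = (0, -10, 3)
PR = (-1, -6, 4)
i: (-10)·4 - 3·(-6) = -40 - (-18) = -22
j: 3·(-1) - 0·4 = -3 - 0 = -3
k: 0·(-6) - (-10)·(-1) = 0 - 10 = -10
PQ × PR = (-22, -3, -10)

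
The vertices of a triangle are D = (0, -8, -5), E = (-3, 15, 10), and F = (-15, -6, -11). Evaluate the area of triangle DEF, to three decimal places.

DE = (-3, 23, 15),  DF = (-15, 2, -6)
i: 23·(-6) - 15·2 = -138 - 30 = -168
j: 15·(-15) - (-3)·(-6) = -225 - 18 = -243
k: (-3)·2 - 23·(-15) = -6 - (-345) = 339
DE × DF = (-168, -243, 339)
|DE × DF| = √202194 ≈ 449.6599
area = ½ · 449.6599 ≈ 224.830

224.830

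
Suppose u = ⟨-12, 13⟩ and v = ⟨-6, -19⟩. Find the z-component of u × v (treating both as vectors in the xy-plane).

306

(-12)·(-19) - 13·(-6) = 228 - (-78) = 306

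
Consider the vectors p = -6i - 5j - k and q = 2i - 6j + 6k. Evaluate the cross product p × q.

i: (-5)·6 - (-1)·(-6) = -30 - 6 = -36
j: (-1)·2 - (-6)·6 = -2 - (-36) = 34
k: (-6)·(-6) - (-5)·2 = 36 - (-10) = 46
p × q = (-36, 34, 46)

(-36, 34, 46)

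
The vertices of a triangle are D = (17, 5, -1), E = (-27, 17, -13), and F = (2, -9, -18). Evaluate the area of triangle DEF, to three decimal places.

523.121

DE = (-44, 12, -12),  DF = (-15, -14, -17)
i: 12·(-17) - (-12)·(-14) = -204 - 168 = -372
j: (-12)·(-15) - (-44)·(-17) = 180 - 748 = -568
k: (-44)·(-14) - 12·(-15) = 616 - (-180) = 796
DE × DF = (-372, -568, 796)
|DE × DF| = √1094624 ≈ 1046.2428
area = ½ · 1046.2428 ≈ 523.121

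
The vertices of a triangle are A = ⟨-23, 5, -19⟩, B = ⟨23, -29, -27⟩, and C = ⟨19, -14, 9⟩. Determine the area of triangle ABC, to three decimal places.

1020.185

AB = (46, -34, -8),  AC = (42, -19, 28)
i: (-34)·28 - (-8)·(-19) = -952 - 152 = -1104
j: (-8)·42 - 46·28 = -336 - 1288 = -1624
k: 46·(-19) - (-34)·42 = -874 - (-1428) = 554
AB × AC = (-1104, -1624, 554)
|AB × AC| = √4163108 ≈ 2040.3696
area = ½ · 2040.3696 ≈ 1020.185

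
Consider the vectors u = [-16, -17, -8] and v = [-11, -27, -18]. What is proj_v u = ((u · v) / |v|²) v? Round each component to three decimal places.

(-7.299, -17.916, -11.944)

u · v = (-16)·(-11) + (-17)·(-27) + (-8)·(-18) = 176 + 459 + 144 = 779
|v|² = 121 + 729 + 324 = 1174
proj_v u = (779/1174) · (-11, -27, -18) ≈ (-7.299, -17.916, -11.944)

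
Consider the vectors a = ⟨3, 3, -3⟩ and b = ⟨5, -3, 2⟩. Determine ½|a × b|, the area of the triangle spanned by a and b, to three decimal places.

i: 3·2 - (-3)·(-3) = 6 - 9 = -3
j: (-3)·5 - 3·2 = -15 - 6 = -21
k: 3·(-3) - 3·5 = -9 - 15 = -24
a × b = (-3, -21, -24)
|a × b| = √((-3)² + (-21)² + (-24)²) = √1026 ≈ 32.0312
area = ½ · 32.0312 ≈ 16.016

16.016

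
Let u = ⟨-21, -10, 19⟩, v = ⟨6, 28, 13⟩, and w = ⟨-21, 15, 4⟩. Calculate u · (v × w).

v × w:
i: 28·4 - 13·15 = 112 - 195 = -83
j: 13·(-21) - 6·4 = -273 - 24 = -297
k: 6·15 - 28·(-21) = 90 - (-588) = 678
v × w = (-83, -297, 678)
u · (v × w) = (-21)·(-83) + (-10)·(-297) + 19·678 = 1743 + 2970 + 12882 = 17595

17595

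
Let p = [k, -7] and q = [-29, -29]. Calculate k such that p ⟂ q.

7

p · q = k·(-29) + (-7)·(-29) = 203 - 29k
Set equal to 0: -29k = -203, so k = 7.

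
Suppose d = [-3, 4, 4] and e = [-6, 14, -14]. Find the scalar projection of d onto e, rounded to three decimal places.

0.870

d · e = (-3)·(-6) + 4·14 + 4·(-14) = 18 + 56 - 56 = 18
|e| = √(36 + 196 + 196) = √428 ≈ 20.6882
comp_e d = 18 / √428 ≈ 0.870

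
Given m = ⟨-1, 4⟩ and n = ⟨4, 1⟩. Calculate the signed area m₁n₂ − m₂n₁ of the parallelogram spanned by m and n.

(-1)·1 - 4·4 = -1 - 16 = -17

-17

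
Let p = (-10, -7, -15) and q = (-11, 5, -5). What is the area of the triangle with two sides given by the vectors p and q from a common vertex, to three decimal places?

101.801

i: (-7)·(-5) - (-15)·5 = 35 - (-75) = 110
j: (-15)·(-11) - (-10)·(-5) = 165 - 50 = 115
k: (-10)·5 - (-7)·(-11) = -50 - 77 = -127
p × q = (110, 115, -127)
|p × q| = √(110² + 115² + (-127)²) = √41454 ≈ 203.6026
area = ½ · 203.6026 ≈ 101.801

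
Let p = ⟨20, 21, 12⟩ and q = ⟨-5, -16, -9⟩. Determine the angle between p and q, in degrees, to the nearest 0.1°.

p · q = 20·(-5) + 21·(-16) + 12·(-9) = -100 - 336 - 108 = -544
|p|² = 400 + 441 + 144 = 985,  |p| = √985 ≈ 31.384710
|q|² = 25 + 256 + 81 = 362,  |q| = √362 ≈ 19.026298
cos θ = -544 / (31.384710 · 19.026298) ≈ -0.91102
θ = arccos(-0.91102) ≈ 155.6°

155.6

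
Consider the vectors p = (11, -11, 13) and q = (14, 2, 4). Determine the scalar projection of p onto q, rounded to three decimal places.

12.520

p · q = 11·14 + (-11)·2 + 13·4 = 154 - 22 + 52 = 184
|q| = √(196 + 4 + 16) = √216 ≈ 14.6969
comp_q p = 184 / √216 ≈ 12.520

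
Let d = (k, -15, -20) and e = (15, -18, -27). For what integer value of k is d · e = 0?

-54

d · e = k·15 + (-15)·(-18) + (-20)·(-27) = 810 + 15k
Set equal to 0: 15k = -810, so k = -54.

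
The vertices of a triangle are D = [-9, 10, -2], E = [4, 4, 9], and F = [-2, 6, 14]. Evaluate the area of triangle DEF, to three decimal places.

70.649

DE = (13, -6, 11),  DF = (7, -4, 16)
i: (-6)·16 - 11·(-4) = -96 - (-44) = -52
j: 11·7 - 13·16 = 77 - 208 = -131
k: 13·(-4) - (-6)·7 = -52 - (-42) = -10
DE × DF = (-52, -131, -10)
|DE × DF| = √19965 ≈ 141.2976
area = ½ · 141.2976 ≈ 70.649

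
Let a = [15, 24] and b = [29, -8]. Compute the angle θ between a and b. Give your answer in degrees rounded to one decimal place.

73.4

a · b = 15·29 + 24·(-8) = 435 - 192 = 243
|a|² = 225 + 576 = 801,  |a| = √801 ≈ 28.301943
|b|² = 841 + 64 = 905,  |b| = √905 ≈ 30.083218
cos θ = 243 / (28.301943 · 30.083218) ≈ 0.28541
θ = arccos(0.28541) ≈ 73.4°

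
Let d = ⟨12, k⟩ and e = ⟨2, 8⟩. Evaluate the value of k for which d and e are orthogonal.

d · e = 12·2 + k·8 = 24 + 8k
Set equal to 0: 8k = -24, so k = -3.

-3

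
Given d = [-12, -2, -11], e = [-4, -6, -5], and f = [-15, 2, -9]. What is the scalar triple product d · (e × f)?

232

e × f:
i: (-6)·(-9) - (-5)·2 = 54 - (-10) = 64
j: (-5)·(-15) - (-4)·(-9) = 75 - 36 = 39
k: (-4)·2 - (-6)·(-15) = -8 - 90 = -98
e × f = (64, 39, -98)
d · (e × f) = (-12)·64 + (-2)·39 + (-11)·(-98) = -768 - 78 + 1078 = 232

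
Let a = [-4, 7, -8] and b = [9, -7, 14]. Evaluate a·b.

a · b = (-4)·9 + 7·(-7) + (-8)·14 = -36 - 49 - 112 = -197

-197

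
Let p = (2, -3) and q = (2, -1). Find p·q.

7

p · q = 2·2 + (-3)·(-1) = 4 + 3 = 7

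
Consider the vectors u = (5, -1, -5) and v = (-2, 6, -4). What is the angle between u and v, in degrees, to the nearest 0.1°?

u · v = 5·(-2) + (-1)·6 + (-5)·(-4) = -10 - 6 + 20 = 4
|u|² = 25 + 1 + 25 = 51,  |u| = √51 ≈ 7.141428
|v|² = 4 + 36 + 16 = 56,  |v| = √56 ≈ 7.483315
cos θ = 4 / (7.141428 · 7.483315) ≈ 0.07485
θ = arccos(0.07485) ≈ 85.7°

85.7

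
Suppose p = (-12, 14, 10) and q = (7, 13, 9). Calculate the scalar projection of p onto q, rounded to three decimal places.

p · q = (-12)·7 + 14·13 + 10·9 = -84 + 182 + 90 = 188
|q| = √(49 + 169 + 81) = √299 ≈ 17.2916
comp_q p = 188 / √299 ≈ 10.872

10.872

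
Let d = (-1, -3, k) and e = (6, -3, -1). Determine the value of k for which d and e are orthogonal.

3

d · e = (-1)·6 + (-3)·(-3) + k·(-1) = 3 - 1k
Set equal to 0: -1k = -3, so k = 3.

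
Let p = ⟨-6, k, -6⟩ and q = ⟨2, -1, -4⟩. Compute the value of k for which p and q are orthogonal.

p · q = (-6)·2 + k·(-1) + (-6)·(-4) = 12 - 1k
Set equal to 0: -1k = -12, so k = 12.

12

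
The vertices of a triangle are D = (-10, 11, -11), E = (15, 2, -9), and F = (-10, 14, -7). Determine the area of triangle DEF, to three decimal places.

DE = (25, -9, 2),  DF = (0, 3, 4)
i: (-9)·4 - 2·3 = -36 - 6 = -42
j: 2·0 - 25·4 = 0 - 100 = -100
k: 25·3 - (-9)·0 = 75 - 0 = 75
DE × DF = (-42, -100, 75)
|DE × DF| = √17389 ≈ 131.8674
area = ½ · 131.8674 ≈ 65.934

65.934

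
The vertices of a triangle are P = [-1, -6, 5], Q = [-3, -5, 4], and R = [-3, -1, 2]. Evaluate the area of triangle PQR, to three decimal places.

4.583

PQ = (-2, 1, -1),  PR = (-2, 5, -3)
i: 1·(-3) - (-1)·5 = -3 - (-5) = 2
j: (-1)·(-2) - (-2)·(-3) = 2 - 6 = -4
k: (-2)·5 - 1·(-2) = -10 - (-2) = -8
PQ × PR = (2, -4, -8)
|PQ × PR| = √84 ≈ 9.1652
area = ½ · 9.1652 ≈ 4.583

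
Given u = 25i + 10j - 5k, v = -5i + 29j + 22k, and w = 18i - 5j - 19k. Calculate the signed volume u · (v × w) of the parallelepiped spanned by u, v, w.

v × w:
i: 29·(-19) - 22·(-5) = -551 - (-110) = -441
j: 22·18 - (-5)·(-19) = 396 - 95 = 301
k: (-5)·(-5) - 29·18 = 25 - 522 = -497
v × w = (-441, 301, -497)
u · (v × w) = 25·(-441) + 10·301 + (-5)·(-497) = -11025 + 3010 + 2485 = -5530

-5530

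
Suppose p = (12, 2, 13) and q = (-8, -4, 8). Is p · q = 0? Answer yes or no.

yes

p · q = 12·(-8) + 2·(-4) + 13·8 = -96 - 8 + 104 = 0
Zero, so the vectors are orthogonal.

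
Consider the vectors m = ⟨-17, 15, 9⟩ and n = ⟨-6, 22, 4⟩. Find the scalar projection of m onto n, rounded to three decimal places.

20.215

m · n = (-17)·(-6) + 15·22 + 9·4 = 102 + 330 + 36 = 468
|n| = √(36 + 484 + 16) = √536 ≈ 23.1517
comp_n m = 468 / √536 ≈ 20.215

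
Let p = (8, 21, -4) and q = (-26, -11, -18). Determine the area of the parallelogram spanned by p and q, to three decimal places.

670.337

i: 21·(-18) - (-4)·(-11) = -378 - 44 = -422
j: (-4)·(-26) - 8·(-18) = 104 - (-144) = 248
k: 8·(-11) - 21·(-26) = -88 - (-546) = 458
p × q = (-422, 248, 458)
|p × q| = √((-422)² + 248² + 458²) = √449352 ≈ 670.3372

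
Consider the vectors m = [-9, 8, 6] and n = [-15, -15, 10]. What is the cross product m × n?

(170, 0, 255)

i: 8·10 - 6·(-15) = 80 - (-90) = 170
j: 6·(-15) - (-9)·10 = -90 - (-90) = 0
k: (-9)·(-15) - 8·(-15) = 135 - (-120) = 255
m × n = (170, 0, 255)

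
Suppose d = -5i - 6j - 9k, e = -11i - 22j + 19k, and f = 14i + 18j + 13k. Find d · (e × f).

e × f:
i: (-22)·13 - 19·18 = -286 - 342 = -628
j: 19·14 - (-11)·13 = 266 - (-143) = 409
k: (-11)·18 - (-22)·14 = -198 - (-308) = 110
e × f = (-628, 409, 110)
d · (e × f) = (-5)·(-628) + (-6)·409 + (-9)·110 = 3140 - 2454 - 990 = -304

-304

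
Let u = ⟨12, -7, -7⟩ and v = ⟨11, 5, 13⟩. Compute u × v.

i: (-7)·13 - (-7)·5 = -91 - (-35) = -56
j: (-7)·11 - 12·13 = -77 - 156 = -233
k: 12·5 - (-7)·11 = 60 - (-77) = 137
u × v = (-56, -233, 137)

(-56, -233, 137)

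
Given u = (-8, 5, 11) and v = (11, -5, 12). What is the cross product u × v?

(115, 217, -15)

i: 5·12 - 11·(-5) = 60 - (-55) = 115
j: 11·11 - (-8)·12 = 121 - (-96) = 217
k: (-8)·(-5) - 5·11 = 40 - 55 = -15
u × v = (115, 217, -15)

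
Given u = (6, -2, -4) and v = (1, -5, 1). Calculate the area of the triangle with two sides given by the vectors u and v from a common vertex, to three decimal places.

i: (-2)·1 - (-4)·(-5) = -2 - 20 = -22
j: (-4)·1 - 6·1 = -4 - 6 = -10
k: 6·(-5) - (-2)·1 = -30 - (-2) = -28
u × v = (-22, -10, -28)
|u × v| = √((-22)² + (-10)² + (-28)²) = √1368 ≈ 36.9865
area = ½ · 36.9865 ≈ 18.493

18.493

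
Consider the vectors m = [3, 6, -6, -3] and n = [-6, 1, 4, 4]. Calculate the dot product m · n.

m · n = 3·(-6) + 6·1 + (-6)·4 + (-3)·4 = -18 + 6 - 24 - 12 = -48

-48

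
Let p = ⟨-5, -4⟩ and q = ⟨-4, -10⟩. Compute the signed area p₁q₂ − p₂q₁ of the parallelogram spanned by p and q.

(-5)·(-10) - (-4)·(-4) = 50 - 16 = 34

34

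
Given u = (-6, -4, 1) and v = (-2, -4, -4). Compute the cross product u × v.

(20, -26, 16)

i: (-4)·(-4) - 1·(-4) = 16 - (-4) = 20
j: 1·(-2) - (-6)·(-4) = -2 - 24 = -26
k: (-6)·(-4) - (-4)·(-2) = 24 - 8 = 16
u × v = (20, -26, 16)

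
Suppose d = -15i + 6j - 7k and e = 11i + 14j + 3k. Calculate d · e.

d · e = (-15)·11 + 6·14 + (-7)·3 = -165 + 84 - 21 = -102

-102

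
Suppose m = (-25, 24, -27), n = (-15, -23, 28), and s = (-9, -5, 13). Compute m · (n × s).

n × s:
i: (-23)·13 - 28·(-5) = -299 - (-140) = -159
j: 28·(-9) - (-15)·13 = -252 - (-195) = -57
k: (-15)·(-5) - (-23)·(-9) = 75 - 207 = -132
n × s = (-159, -57, -132)
m · (n × s) = (-25)·(-159) + 24·(-57) + (-27)·(-132) = 3975 - 1368 + 3564 = 6171

6171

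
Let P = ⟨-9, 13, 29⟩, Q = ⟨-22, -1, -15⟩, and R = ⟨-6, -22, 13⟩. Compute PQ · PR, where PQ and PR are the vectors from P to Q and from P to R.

1155

PQ = Q − P = (-13, -14, -44)
PR = R − P = (3, -35, -16)
PQ · PR = (-13)·3 + (-14)·(-35) + (-44)·(-16) = -39 + 490 + 704 = 1155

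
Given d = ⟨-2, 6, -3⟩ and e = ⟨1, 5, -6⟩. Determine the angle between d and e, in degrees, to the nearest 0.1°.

d · e = (-2)·1 + 6·5 + (-3)·(-6) = -2 + 30 + 18 = 46
|d|² = 4 + 36 + 9 = 49,  |d| = √49 ≈ 7.000000
|e|² = 1 + 25 + 36 = 62,  |e| = √62 ≈ 7.874008
cos θ = 46 / (7.000000 · 7.874008) ≈ 0.83457
θ = arccos(0.83457) ≈ 33.4°

33.4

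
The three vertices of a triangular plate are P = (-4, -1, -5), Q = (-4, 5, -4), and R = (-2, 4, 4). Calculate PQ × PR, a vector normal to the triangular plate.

(49, 2, -12)

PQ = (0, 6, 1)
PR = (2, 5, 9)
i: 6·9 - 1·5 = 54 - 5 = 49
j: 1·2 - 0·9 = 2 - 0 = 2
k: 0·5 - 6·2 = 0 - 12 = -12
PQ × PR = (49, 2, -12)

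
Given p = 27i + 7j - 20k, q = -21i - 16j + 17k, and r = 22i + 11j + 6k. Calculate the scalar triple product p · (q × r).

-6561

q × r:
i: (-16)·6 - 17·11 = -96 - 187 = -283
j: 17·22 - (-21)·6 = 374 - (-126) = 500
k: (-21)·11 - (-16)·22 = -231 - (-352) = 121
q × r = (-283, 500, 121)
p · (q × r) = 27·(-283) + 7·500 + (-20)·121 = -7641 + 3500 - 2420 = -6561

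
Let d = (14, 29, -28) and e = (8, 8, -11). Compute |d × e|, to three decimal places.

i: 29·(-11) - (-28)·8 = -319 - (-224) = -95
j: (-28)·8 - 14·(-11) = -224 - (-154) = -70
k: 14·8 - 29·8 = 112 - 232 = -120
d × e = (-95, -70, -120)
|d × e| = √((-95)² + (-70)² + (-120)²) = √28325 ≈ 168.3003

168.300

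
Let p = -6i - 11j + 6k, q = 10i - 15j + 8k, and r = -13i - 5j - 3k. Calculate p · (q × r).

q × r:
i: (-15)·(-3) - 8·(-5) = 45 - (-40) = 85
j: 8·(-13) - 10·(-3) = -104 - (-30) = -74
k: 10·(-5) - (-15)·(-13) = -50 - 195 = -245
q × r = (85, -74, -245)
p · (q × r) = (-6)·85 + (-11)·(-74) + 6·(-245) = -510 + 814 - 1470 = -1166

-1166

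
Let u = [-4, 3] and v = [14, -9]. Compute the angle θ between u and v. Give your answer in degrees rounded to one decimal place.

u · v = (-4)·14 + 3·(-9) = -56 - 27 = -83
|u|² = 16 + 9 = 25,  |u| = √25 ≈ 5.000000
|v|² = 196 + 81 = 277,  |v| = √277 ≈ 16.643317
cos θ = -83 / (5.000000 · 16.643317) ≈ -0.99740
θ = arccos(-0.99740) ≈ 175.9°

175.9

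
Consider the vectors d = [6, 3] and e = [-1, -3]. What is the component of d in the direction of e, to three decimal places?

-4.743

d · e = 6·(-1) + 3·(-3) = -6 - 9 = -15
|e| = √(1 + 9) = √10 ≈ 3.1623
comp_e d = -15 / √10 ≈ -4.743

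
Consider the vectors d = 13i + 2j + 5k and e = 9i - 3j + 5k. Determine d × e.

(25, -20, -57)

i: 2·5 - 5·(-3) = 10 - (-15) = 25
j: 5·9 - 13·5 = 45 - 65 = -20
k: 13·(-3) - 2·9 = -39 - 18 = -57
d × e = (25, -20, -57)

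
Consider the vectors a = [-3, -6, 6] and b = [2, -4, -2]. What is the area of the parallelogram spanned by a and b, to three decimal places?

i: (-6)·(-2) - 6·(-4) = 12 - (-24) = 36
j: 6·2 - (-3)·(-2) = 12 - 6 = 6
k: (-3)·(-4) - (-6)·2 = 12 - (-12) = 24
a × b = (36, 6, 24)
|a × b| = √(36² + 6² + 24²) = √1908 ≈ 43.6807

43.681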